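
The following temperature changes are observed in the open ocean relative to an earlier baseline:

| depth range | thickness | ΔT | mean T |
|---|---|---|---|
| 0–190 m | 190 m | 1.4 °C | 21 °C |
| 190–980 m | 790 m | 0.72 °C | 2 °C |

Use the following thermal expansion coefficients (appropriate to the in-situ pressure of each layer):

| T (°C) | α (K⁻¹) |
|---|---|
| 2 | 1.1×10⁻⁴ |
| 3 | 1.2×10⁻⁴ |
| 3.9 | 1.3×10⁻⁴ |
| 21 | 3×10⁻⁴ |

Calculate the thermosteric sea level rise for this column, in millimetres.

142 mm of thermosteric rise

Layer 1 at 21 °C → α = 3×10⁻⁴ K⁻¹
Layer 2 at 2 °C → α = 1.1×10⁻⁴ K⁻¹
0–190 m: 3×10⁻⁴ × 190 × 1.4 = 0.07980 m
Layer 2: 790 × 1.1×10⁻⁴ × 0.72 = 0.062568 m
Δh = 0.07980 + 0.062568 = 0.142368 m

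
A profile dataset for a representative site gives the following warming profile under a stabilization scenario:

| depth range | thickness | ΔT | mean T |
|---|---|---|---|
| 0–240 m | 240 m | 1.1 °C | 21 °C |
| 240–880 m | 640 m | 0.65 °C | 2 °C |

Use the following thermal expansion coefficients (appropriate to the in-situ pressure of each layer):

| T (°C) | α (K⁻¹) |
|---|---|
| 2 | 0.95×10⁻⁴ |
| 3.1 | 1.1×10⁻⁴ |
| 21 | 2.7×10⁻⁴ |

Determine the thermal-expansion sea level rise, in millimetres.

Layer 1 at 21 °C → α = 2.7×10⁻⁴ K⁻¹
Layer 2 at 2 °C → α = 0.95×10⁻⁴ K⁻¹
0–240 m: 1.1 × 240 × 2.7×10⁻⁴ = 0.07128 m
240–880 m: 0.65 × 640 × 0.95×10⁻⁴ = 0.03952 m
Δh = 0.07128 + 0.03952 = 0.11080 m ≈ 110 mm

Δh ≈ 110 mm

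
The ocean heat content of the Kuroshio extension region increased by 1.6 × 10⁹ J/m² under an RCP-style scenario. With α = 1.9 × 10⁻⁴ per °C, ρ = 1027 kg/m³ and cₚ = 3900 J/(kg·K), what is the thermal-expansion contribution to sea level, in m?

Δh = αQ/(ρcₚ) = 1.9×10⁻⁴ × 1.6×10⁹ / (1027 × 3900) ≈ 0.075899 m

0.0759 m of thermosteric rise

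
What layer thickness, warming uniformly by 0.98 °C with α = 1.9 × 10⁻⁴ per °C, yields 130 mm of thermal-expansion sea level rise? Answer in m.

H = Δh/(αΔT) = 0.13 / (1.9×10⁻⁴ × 0.98) ≈ 698.2 m

about 698 m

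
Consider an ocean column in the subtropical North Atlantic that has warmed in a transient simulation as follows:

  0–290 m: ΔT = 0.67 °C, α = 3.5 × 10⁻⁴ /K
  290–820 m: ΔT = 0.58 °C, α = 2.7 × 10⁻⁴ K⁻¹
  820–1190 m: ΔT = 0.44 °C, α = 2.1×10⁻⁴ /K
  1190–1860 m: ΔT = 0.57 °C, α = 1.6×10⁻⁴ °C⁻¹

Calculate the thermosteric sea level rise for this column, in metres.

Δh ≈ 0.246 m

0–290 m: 3.5×10⁻⁴ × 0.67 × 290 = 0.068005 m
290–820 m: 530 × 2.7×10⁻⁴ × 0.58 = 0.082998 m
Layer 3: 2.1×10⁻⁴ × 0.44 × 370 = 0.034188 m
1190–1860 m: 0.57 × 1.6×10⁻⁴ × 670 = 0.061104 m
Δh = 0.068005 + 0.082998 + 0.034188 + 0.061104 = 0.246295 m ≈ 0.246 m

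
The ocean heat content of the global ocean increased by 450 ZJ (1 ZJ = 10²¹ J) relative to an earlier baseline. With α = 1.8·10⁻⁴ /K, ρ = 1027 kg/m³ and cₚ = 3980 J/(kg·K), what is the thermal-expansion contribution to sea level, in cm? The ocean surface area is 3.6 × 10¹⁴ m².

Per unit area: Q = 450×10²¹ / (3.6×10¹⁴) = 1.25×10⁹ J/m²
Δh = αQ/(ρcₚ) = 1.8×10⁻⁴ × 1.25×10⁹ / (1027 × 3980) ≈ 0.055046 m

about 5.5 cm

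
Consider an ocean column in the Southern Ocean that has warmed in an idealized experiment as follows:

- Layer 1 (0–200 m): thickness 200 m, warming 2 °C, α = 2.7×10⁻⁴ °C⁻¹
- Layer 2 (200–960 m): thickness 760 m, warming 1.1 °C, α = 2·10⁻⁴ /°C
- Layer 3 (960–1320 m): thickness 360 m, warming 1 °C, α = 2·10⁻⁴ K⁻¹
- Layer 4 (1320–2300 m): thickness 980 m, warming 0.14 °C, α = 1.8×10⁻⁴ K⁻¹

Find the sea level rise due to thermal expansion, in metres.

about 0.372 m

0–200 m: 2 × 2.7×10⁻⁴ × 200 = 0.10800 m
Layer 2: 2×10⁻⁴ × 1.1 × 760 = 0.16720 m
360 × 2×10⁻⁴ × 1 = 0.07200 m
980 × 0.14 × 1.8×10⁻⁴ = 0.024696 m
Δh = 0.10800 + 0.16720 + 0.07200 + 0.024696 = 0.371896 m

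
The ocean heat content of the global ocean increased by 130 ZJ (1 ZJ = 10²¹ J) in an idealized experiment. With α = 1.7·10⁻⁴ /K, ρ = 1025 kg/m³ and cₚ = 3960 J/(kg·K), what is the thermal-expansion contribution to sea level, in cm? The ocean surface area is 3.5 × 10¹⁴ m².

1.56 cm of thermosteric rise

Per unit area: Q = 130×10²¹ / (3.5×10¹⁴) ≈ 3.714×10⁸ J/m²
Δh = αQ/(ρcₚ) = 1.7×10⁻⁴ × 3.714×10⁸ / (1025 × 3960) ≈ 0.015555 m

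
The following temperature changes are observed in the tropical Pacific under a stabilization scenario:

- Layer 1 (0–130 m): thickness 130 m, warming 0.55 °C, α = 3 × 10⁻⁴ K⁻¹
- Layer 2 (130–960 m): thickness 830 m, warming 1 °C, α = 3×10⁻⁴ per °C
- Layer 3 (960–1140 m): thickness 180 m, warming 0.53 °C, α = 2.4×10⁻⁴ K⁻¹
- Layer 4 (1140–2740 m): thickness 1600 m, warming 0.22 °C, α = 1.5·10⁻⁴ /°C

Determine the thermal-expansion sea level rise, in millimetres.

Δh = 346 mm

3×10⁻⁴ × 0.55 × 130 = 0.02145 m
Layer 2: 1 × 3×10⁻⁴ × 830 = 0.24900 m
960–1140 m: 0.53 × 2.4×10⁻⁴ × 180 = 0.022896 m
1140–2740 m: 0.22 × 1.5×10⁻⁴ × 1600 = 0.05280 m
Δh = 0.02145 + 0.24900 + 0.022896 + 0.05280 = 0.346146 m ≈ 346 mm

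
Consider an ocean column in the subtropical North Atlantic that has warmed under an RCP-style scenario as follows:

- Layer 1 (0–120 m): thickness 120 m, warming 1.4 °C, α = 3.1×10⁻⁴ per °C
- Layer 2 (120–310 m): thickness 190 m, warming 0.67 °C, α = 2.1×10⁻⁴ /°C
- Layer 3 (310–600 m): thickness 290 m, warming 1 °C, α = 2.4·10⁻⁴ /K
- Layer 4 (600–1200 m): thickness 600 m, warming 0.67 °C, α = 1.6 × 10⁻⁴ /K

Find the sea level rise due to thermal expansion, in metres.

3.1×10⁻⁴ × 120 × 1.4 = 0.05208 m
0.67 × 190 × 2.1×10⁻⁴ = 0.026733 m
Layer 3: 1 × 290 × 2.4×10⁻⁴ = 0.06960 m
600–1200 m: 1.6×10⁻⁴ × 600 × 0.67 = 0.06432 m
Δh = 0.05208 + 0.026733 + 0.06960 + 0.06432 = 0.212733 m

0.213 m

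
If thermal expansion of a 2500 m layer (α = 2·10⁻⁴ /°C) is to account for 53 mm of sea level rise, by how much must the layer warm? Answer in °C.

0.11 °C

ΔT = Δh/(αH) = 0.053 / (2×10⁻⁴ × 2500) = 0.1060 °C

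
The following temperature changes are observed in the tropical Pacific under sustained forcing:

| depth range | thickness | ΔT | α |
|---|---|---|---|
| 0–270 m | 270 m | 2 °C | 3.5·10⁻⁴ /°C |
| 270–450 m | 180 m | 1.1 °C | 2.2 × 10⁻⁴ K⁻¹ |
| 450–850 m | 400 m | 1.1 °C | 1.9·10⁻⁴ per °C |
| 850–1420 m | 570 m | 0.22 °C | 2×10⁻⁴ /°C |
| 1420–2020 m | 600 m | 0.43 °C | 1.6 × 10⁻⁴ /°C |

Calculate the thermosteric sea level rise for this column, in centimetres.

about 38 cm

3.5×10⁻⁴ × 270 × 2 = 0.18900 m
180 × 2.2×10⁻⁴ × 1.1 = 0.04356 m
1.9×10⁻⁴ × 1.1 × 400 = 0.08360 m
Layer 4: 2×10⁻⁴ × 0.22 × 570 = 0.02508 m
Layer 5: 600 × 0.43 × 1.6×10⁻⁴ = 0.04128 m
Δh = 0.18900 + 0.04356 + 0.08360 + 0.02508 + 0.04128 = 0.38252 m ≈ 38 cm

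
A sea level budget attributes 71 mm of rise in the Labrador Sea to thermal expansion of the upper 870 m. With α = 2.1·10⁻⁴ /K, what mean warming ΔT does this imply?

0.389 K

ΔT = Δh/(αH) = 0.071 / (2.1×10⁻⁴ × 870) ≈ 0.3886 K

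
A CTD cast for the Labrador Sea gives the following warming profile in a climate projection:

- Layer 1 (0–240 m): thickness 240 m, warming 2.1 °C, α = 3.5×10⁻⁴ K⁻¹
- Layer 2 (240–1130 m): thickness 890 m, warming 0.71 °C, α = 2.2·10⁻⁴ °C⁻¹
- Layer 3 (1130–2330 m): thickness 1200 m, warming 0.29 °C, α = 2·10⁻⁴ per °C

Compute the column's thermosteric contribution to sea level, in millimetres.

Δh ≈ 385 mm

Layer 1: 2.1 × 3.5×10⁻⁴ × 240 = 0.17640 m
Layer 2: 0.71 × 890 × 2.2×10⁻⁴ = 0.139018 m
0.29 × 1200 × 2×10⁻⁴ = 0.06960 m
Δh = 0.17640 + 0.139018 + 0.06960 = 0.385018 m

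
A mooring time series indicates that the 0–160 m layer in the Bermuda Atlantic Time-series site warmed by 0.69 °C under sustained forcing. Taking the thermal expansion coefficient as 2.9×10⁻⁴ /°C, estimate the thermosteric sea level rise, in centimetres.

about 3.2 cm

Δh = αΔT·H = 2.9×10⁻⁴ × 0.69 × 160 = 0.032016 m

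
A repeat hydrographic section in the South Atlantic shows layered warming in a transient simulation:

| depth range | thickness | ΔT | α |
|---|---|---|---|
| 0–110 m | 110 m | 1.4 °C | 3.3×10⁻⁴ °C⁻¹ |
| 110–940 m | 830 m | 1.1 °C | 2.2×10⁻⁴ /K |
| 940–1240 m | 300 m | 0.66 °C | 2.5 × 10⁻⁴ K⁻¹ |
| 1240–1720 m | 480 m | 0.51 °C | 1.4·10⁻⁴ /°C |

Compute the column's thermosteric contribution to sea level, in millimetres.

Layer 1: 3.3×10⁻⁴ × 110 × 1.4 = 0.05082 m
110–940 m: 830 × 2.2×10⁻⁴ × 1.1 = 0.20086 m
Layer 3: 0.66 × 300 × 2.5×10⁻⁴ = 0.04950 m
480 × 1.4×10⁻⁴ × 0.51 = 0.034272 m
Δh = 0.05082 + 0.20086 + 0.04950 + 0.034272 = 0.335452 m ≈ 340 mm

Δh = 340 mm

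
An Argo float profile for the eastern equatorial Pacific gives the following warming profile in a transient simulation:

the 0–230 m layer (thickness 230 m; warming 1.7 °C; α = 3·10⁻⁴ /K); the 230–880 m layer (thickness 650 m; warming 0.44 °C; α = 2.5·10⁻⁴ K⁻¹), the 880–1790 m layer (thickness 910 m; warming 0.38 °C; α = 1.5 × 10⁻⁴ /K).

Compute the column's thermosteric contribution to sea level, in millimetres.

about 241 mm

0–230 m: 3×10⁻⁴ × 230 × 1.7 = 0.11730 m
230–880 m: 0.44 × 650 × 2.5×10⁻⁴ = 0.07150 m
Layer 3: 1.5×10⁻⁴ × 0.38 × 910 = 0.05187 m
Δh = 0.11730 + 0.07150 + 0.05187 = 0.24067 m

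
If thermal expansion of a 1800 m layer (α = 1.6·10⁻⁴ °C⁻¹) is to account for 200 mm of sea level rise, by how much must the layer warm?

ΔT = Δh/(αH) = 0.2 / (1.6×10⁻⁴ × 1800) ≈ 0.6944 K

about 0.694 K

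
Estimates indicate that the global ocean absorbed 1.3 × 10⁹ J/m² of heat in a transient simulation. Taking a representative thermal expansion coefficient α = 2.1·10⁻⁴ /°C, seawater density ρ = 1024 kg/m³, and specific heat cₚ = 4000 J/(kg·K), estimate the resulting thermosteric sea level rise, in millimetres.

Δh = αQ/(ρcₚ) = 2.1×10⁻⁴ × 1.3×10⁹ / (1024 × 4000) ≈ 0.06665 m

Δh ≈ 66.7 mm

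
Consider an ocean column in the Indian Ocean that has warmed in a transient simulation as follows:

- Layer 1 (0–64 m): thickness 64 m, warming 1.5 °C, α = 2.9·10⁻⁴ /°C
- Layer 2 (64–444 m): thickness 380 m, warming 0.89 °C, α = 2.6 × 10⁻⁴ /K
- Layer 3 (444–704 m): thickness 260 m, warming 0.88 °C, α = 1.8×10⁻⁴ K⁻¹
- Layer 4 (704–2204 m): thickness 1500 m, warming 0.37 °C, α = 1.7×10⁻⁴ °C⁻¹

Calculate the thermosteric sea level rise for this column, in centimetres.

25.1 cm of thermosteric rise

Layer 1: 64 × 2.9×10⁻⁴ × 1.5 = 0.02784 m
Layer 2: 0.89 × 380 × 2.6×10⁻⁴ = 0.087932 m
444–704 m: 260 × 0.88 × 1.8×10⁻⁴ = 0.041184 m
1500 × 0.37 × 1.7×10⁻⁴ = 0.09435 m
Δh = 0.02784 + 0.087932 + 0.041184 + 0.09435 = 0.251306 m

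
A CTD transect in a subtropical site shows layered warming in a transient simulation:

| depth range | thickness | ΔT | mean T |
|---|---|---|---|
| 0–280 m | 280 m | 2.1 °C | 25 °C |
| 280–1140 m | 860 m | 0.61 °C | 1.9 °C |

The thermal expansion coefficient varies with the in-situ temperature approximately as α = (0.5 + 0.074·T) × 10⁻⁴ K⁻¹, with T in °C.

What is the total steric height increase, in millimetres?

about 172 mm

Layer 1: α = (0.5 + 0.074×25)×10⁻⁴ = 2.35×10⁻⁴ K⁻¹
Layer 2: α = (0.5 + 0.074×1.9)×10⁻⁴ = 0.6406×10⁻⁴ K⁻¹
Layer 1: 2.1 × 2.35×10⁻⁴ × 280 = 0.13818 m
Layer 2: 0.6406×10⁻⁴ × 0.61 × 860 = 0.033605876 m
Δh = 0.13818 + 0.033605876 = 0.171785876 m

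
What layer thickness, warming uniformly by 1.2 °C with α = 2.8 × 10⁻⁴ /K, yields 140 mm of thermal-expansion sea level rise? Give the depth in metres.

H = Δh/(αΔT) = 0.14 / (2.8×10⁻⁴ × 1.2) ≈ 416.7 m

H ≈ 420 m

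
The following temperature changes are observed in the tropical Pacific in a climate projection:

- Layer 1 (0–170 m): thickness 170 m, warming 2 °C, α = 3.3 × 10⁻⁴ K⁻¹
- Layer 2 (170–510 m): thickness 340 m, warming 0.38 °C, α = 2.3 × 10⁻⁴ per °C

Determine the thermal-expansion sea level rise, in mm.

0–170 m: 2 × 3.3×10⁻⁴ × 170 = 0.11220 m
Layer 2: 0.38 × 2.3×10⁻⁴ × 340 = 0.029716 m
Δh = 0.11220 + 0.029716 = 0.141916 m

Δh = 142 mm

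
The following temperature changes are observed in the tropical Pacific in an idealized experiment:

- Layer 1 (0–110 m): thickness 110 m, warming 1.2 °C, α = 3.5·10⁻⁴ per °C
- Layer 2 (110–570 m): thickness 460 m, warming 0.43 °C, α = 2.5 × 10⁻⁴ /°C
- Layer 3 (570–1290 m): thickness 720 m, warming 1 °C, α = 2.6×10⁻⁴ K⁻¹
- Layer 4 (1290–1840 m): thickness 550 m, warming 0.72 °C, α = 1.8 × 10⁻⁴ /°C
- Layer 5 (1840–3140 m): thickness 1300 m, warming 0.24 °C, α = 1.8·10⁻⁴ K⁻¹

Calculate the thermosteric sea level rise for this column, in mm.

410 mm

1.2 × 3.5×10⁻⁴ × 110 = 0.04620 m
Layer 2: 0.43 × 460 × 2.5×10⁻⁴ = 0.04945 m
Layer 3: 2.6×10⁻⁴ × 1 × 720 = 0.18720 m
Layer 4: 0.72 × 550 × 1.8×10⁻⁴ = 0.07128 m
0.24 × 1300 × 1.8×10⁻⁴ = 0.05616 m
Δh = 0.04620 + 0.04945 + 0.18720 + 0.07128 + 0.05616 = 0.41029 m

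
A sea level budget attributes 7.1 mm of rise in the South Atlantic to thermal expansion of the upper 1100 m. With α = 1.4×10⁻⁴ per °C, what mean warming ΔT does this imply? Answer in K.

0.046 K

ΔT = Δh/(αH) = 0.0071 / (1.4×10⁻⁴ × 1100) ≈ 0.04610 K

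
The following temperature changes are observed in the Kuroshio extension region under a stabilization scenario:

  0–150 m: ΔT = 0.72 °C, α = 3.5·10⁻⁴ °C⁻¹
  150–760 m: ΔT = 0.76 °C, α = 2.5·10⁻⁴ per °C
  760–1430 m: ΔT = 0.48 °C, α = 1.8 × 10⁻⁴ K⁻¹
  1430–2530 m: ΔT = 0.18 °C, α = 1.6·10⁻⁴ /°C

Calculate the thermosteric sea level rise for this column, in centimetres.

Layer 1: 150 × 3.5×10⁻⁴ × 0.72 = 0.03780 m
Layer 2: 0.76 × 610 × 2.5×10⁻⁴ = 0.11590 m
Layer 3: 0.48 × 1.8×10⁻⁴ × 670 = 0.057888 m
1100 × 0.18 × 1.6×10⁻⁴ = 0.03168 m
Δh = 0.03780 + 0.11590 + 0.057888 + 0.03168 = 0.243268 m

about 24.3 cm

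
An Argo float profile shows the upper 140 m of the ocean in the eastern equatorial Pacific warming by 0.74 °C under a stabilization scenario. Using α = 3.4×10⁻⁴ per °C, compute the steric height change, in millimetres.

Δh = 35.2 mm

Δh = αΔT·H = 3.4×10⁻⁴ × 0.74 × 140 = 0.035224 m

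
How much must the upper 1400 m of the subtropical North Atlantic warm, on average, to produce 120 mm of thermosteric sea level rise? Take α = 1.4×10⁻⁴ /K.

ΔT = Δh/(αH) = 0.12 / (1.4×10⁻⁴ × 1400) ≈ 0.6122 °C

0.61 °C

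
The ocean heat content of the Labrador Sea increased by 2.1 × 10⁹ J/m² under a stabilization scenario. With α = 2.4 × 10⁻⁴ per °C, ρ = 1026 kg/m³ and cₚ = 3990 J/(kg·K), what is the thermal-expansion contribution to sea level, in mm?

Δh = αQ/(ρcₚ) = 2.4×10⁻⁴ × 2.1×10⁹ / (1026 × 3990) ≈ 0.12311 m

120 mm of thermosteric rise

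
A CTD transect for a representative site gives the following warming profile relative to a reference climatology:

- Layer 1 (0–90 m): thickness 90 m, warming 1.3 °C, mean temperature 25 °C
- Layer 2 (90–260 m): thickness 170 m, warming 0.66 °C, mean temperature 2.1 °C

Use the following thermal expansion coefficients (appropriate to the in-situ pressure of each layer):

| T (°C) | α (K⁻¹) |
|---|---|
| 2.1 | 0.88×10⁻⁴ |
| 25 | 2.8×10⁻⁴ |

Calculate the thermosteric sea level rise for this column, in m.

Layer 1 at 25 °C → α = 2.8×10⁻⁴ K⁻¹
Layer 2 at 2.1 °C → α = 0.88×10⁻⁴ K⁻¹
0–90 m: 2.8×10⁻⁴ × 90 × 1.3 = 0.03276 m
90–260 m: 170 × 0.88×10⁻⁴ × 0.66 = 0.0098736 m
Δh = 0.03276 + 0.0098736 = 0.0426336 m

Δh = 0.043 m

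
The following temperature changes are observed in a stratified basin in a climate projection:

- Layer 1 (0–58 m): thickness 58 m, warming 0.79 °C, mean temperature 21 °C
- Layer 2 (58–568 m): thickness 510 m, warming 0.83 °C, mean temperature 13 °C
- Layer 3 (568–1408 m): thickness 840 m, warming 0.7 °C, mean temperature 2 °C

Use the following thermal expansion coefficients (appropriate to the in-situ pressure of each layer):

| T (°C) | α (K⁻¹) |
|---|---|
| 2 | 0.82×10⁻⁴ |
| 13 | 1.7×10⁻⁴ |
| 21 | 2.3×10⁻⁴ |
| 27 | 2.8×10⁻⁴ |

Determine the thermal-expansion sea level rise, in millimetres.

131 mm

Layer 1 at 21 °C → α = 2.3×10⁻⁴ K⁻¹
Layer 2 at 13 °C → α = 1.7×10⁻⁴ K⁻¹
Layer 3 at 2 °C → α = 0.82×10⁻⁴ K⁻¹
0–58 m: 0.79 × 2.3×10⁻⁴ × 58 = 0.0105386 m
58–568 m: 510 × 1.7×10⁻⁴ × 0.83 = 0.071961 m
0.7 × 840 × 0.82×10⁻⁴ = 0.048216 m
Δh = 0.0105386 + 0.071961 + 0.048216 = 0.1307156 m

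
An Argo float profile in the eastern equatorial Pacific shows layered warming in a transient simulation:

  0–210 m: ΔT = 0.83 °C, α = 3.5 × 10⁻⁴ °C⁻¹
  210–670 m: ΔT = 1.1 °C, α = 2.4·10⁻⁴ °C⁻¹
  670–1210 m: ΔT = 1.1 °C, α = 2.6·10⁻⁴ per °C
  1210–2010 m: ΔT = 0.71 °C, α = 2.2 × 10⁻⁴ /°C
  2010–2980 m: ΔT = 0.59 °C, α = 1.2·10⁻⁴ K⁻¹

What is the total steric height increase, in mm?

about 530 mm

3.5×10⁻⁴ × 210 × 0.83 = 0.061005 m
1.1 × 460 × 2.4×10⁻⁴ = 0.12144 m
670–1210 m: 1.1 × 540 × 2.6×10⁻⁴ = 0.15444 m
800 × 0.71 × 2.2×10⁻⁴ = 0.12496 m
Layer 5: 970 × 0.59 × 1.2×10⁻⁴ = 0.068676 m
Δh = 0.061005 + 0.12144 + 0.15444 + 0.12496 + 0.068676 = 0.530521 m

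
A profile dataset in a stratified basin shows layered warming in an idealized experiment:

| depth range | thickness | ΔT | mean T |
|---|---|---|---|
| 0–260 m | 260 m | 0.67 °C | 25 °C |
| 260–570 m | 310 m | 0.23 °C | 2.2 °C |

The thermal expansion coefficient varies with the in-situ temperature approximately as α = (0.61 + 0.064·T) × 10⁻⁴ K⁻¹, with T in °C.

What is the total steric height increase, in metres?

Δh ≈ 0.0439 m

Layer 1: α = (0.61 + 0.064×25)×10⁻⁴ = 2.21×10⁻⁴ K⁻¹
Layer 2: α = (0.61 + 0.064×2.2)×10⁻⁴ = 0.7508×10⁻⁴ K⁻¹
0–260 m: 260 × 2.21×10⁻⁴ × 0.67 = 0.0384982 m
260–570 m: 0.23 × 0.7508×10⁻⁴ × 310 = 0.005353204 m
Δh = 0.0384982 + 0.005353204 = 0.043851404 m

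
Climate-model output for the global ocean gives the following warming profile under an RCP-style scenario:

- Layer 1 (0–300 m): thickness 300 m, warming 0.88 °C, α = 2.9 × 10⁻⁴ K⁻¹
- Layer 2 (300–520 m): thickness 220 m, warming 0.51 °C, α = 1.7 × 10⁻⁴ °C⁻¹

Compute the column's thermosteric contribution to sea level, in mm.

95.6 mm

0–300 m: 2.9×10⁻⁴ × 0.88 × 300 = 0.07656 m
300–520 m: 1.7×10⁻⁴ × 220 × 0.51 = 0.019074 m
Δh = 0.07656 + 0.019074 = 0.095634 m ≈ 95.6 mm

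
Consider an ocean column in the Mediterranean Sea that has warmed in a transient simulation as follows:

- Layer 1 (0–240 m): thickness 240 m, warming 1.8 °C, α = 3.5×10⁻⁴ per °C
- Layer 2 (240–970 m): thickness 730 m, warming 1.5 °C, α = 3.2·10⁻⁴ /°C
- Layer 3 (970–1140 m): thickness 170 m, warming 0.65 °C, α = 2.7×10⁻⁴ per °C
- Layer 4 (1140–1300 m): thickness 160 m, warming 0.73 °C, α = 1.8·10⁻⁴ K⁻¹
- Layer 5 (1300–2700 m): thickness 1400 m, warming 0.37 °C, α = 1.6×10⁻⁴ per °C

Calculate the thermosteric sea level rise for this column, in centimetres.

Layer 1: 3.5×10⁻⁴ × 240 × 1.8 = 0.15120 m
Layer 2: 3.2×10⁻⁴ × 730 × 1.5 = 0.35040 m
170 × 0.65 × 2.7×10⁻⁴ = 0.029835 m
1140–1300 m: 0.73 × 1.8×10⁻⁴ × 160 = 0.021024 m
1300–2700 m: 1.6×10⁻⁴ × 1400 × 0.37 = 0.08288 m
Δh = 0.15120 + 0.35040 + 0.029835 + 0.021024 + 0.08288 = 0.635339 m

Δh = 64 cm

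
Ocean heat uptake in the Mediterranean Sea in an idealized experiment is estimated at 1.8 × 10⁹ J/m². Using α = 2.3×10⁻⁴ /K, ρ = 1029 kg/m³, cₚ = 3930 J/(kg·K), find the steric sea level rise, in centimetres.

Δh ≈ 10.2 cm

Δh = αQ/(ρcₚ) = 2.3×10⁻⁴ × 1.8×10⁹ / (1029 × 3930) ≈ 0.10237 m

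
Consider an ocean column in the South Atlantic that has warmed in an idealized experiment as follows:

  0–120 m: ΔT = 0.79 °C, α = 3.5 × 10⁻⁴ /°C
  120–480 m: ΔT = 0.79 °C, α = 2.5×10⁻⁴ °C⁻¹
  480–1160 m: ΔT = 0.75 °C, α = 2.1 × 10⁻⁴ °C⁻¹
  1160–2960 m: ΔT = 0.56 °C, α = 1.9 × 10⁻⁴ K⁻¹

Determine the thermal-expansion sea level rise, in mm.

403 mm

Layer 1: 3.5×10⁻⁴ × 0.79 × 120 = 0.03318 m
120–480 m: 360 × 0.79 × 2.5×10⁻⁴ = 0.07110 m
Layer 3: 0.75 × 680 × 2.1×10⁻⁴ = 0.10710 m
1160–2960 m: 1800 × 0.56 × 1.9×10⁻⁴ = 0.19152 m
Δh = 0.03318 + 0.07110 + 0.10710 + 0.19152 = 0.40290 m ≈ 403 mm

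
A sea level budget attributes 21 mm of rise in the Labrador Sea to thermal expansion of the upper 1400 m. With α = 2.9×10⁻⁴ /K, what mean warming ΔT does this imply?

about 0.0517 K

ΔT = Δh/(αH) = 0.021 / (2.9×10⁻⁴ × 1400) ≈ 0.05172 K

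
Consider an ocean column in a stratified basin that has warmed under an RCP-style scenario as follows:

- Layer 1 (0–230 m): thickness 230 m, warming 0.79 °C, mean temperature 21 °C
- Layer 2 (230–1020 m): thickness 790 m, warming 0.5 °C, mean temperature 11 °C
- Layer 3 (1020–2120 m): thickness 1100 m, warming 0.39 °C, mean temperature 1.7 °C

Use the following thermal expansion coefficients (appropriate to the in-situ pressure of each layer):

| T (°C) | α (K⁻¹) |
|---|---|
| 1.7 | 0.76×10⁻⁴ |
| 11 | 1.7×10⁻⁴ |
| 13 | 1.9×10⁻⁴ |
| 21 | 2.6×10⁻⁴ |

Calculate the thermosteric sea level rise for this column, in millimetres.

Layer 1 at 21 °C → α = 2.6×10⁻⁴ K⁻¹
Layer 2 at 11 °C → α = 1.7×10⁻⁴ K⁻¹
Layer 3 at 1.7 °C → α = 0.76×10⁻⁴ K⁻¹
230 × 0.79 × 2.6×10⁻⁴ = 0.047242 m
230–1020 m: 1.7×10⁻⁴ × 790 × 0.5 = 0.06715 m
Layer 3: 0.39 × 1100 × 0.76×10⁻⁴ = 0.032604 m
Δh = 0.047242 + 0.06715 + 0.032604 = 0.146996 m

Δh = 147 mm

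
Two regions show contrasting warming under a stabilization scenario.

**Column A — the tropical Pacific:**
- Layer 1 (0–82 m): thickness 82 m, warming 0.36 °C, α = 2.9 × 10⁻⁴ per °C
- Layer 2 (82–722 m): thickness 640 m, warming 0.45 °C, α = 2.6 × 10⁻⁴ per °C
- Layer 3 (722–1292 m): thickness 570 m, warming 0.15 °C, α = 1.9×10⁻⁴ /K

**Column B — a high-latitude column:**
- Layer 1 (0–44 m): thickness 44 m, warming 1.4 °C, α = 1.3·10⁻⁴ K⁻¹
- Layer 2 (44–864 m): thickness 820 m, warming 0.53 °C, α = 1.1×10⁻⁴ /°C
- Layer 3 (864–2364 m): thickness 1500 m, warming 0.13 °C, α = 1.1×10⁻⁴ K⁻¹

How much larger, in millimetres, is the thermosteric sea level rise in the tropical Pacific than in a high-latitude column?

Δh_A − Δh_B ≈ 22.4 mm

A 0–82 m: 0.36 × 2.9×10⁻⁴ × 82 = 0.0085608 m
A 2.6×10⁻⁴ × 640 × 0.45 = 0.07488 m
A Layer 3: 1.9×10⁻⁴ × 0.15 × 570 = 0.016245 m
A total: 0.0996858 m
B 1.3×10⁻⁴ × 44 × 1.4 = 0.008008 m
B 44–864 m: 1.1×10⁻⁴ × 820 × 0.53 = 0.047806 m
B 864–2364 m: 1.1×10⁻⁴ × 1500 × 0.13 = 0.02145 m
B total: 0.077264 m
Difference: 0.0996858 − 0.077264 = 0.0224218 m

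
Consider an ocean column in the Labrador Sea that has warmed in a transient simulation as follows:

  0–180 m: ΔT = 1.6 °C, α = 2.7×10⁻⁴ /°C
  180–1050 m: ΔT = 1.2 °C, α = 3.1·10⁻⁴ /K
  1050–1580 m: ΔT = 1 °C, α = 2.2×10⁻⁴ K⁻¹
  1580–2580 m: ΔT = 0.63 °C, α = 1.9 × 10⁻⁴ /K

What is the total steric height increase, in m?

0–180 m: 180 × 2.7×10⁻⁴ × 1.6 = 0.07776 m
180–1050 m: 870 × 1.2 × 3.1×10⁻⁴ = 0.32364 m
1050–1580 m: 530 × 1 × 2.2×10⁻⁴ = 0.11660 m
1580–2580 m: 1.9×10⁻⁴ × 1000 × 0.63 = 0.11970 m
Δh = 0.07776 + 0.32364 + 0.11660 + 0.11970 = 0.63770 m ≈ 0.638 m

about 0.638 m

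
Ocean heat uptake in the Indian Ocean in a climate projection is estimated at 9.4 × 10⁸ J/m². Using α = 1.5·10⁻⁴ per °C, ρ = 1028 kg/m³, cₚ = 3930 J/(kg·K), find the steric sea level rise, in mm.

about 34.9 mm

Δh = αQ/(ρcₚ) = 1.5×10⁻⁴ × 9.4×10⁸ / (1028 × 3930) ≈ 0.034901 m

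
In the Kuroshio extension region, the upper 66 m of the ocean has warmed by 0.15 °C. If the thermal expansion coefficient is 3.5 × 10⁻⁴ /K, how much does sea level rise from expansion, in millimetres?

about 3.47 mm

Δh = αΔT·H = 3.5×10⁻⁴ × 0.15 × 66 = 0.003465 m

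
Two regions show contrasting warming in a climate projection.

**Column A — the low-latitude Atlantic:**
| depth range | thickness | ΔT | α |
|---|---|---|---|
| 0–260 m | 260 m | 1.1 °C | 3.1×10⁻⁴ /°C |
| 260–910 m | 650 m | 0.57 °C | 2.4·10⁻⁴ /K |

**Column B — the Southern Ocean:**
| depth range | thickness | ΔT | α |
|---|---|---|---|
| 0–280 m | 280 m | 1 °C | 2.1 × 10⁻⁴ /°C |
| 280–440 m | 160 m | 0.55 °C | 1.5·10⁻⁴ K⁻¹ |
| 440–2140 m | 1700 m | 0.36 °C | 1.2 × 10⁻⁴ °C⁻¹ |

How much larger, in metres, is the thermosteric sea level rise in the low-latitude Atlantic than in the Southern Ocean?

Δh_A − Δh_B ≈ 0.0321 m

A Layer 1: 1.1 × 3.1×10⁻⁴ × 260 = 0.08866 m
A 0.57 × 2.4×10⁻⁴ × 650 = 0.08892 m
A total: 0.17758 m
B 0–280 m: 1 × 2.1×10⁻⁴ × 280 = 0.05880 m
B 0.55 × 1.5×10⁻⁴ × 160 = 0.01320 m
B 440–2140 m: 1700 × 0.36 × 1.2×10⁻⁴ = 0.07344 m
B total: 0.14544 m
Difference: 0.17758 − 0.14544 = 0.03214 m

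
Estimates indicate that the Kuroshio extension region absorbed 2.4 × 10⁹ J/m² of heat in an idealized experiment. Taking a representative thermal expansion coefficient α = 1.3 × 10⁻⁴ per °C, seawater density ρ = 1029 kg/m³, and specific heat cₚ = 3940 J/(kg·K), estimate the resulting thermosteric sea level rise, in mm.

Δh = αQ/(ρcₚ) = 1.3×10⁻⁴ × 2.4×10⁹ / (1029 × 3940) ≈ 0.076956 m

Δh = 77.0 mm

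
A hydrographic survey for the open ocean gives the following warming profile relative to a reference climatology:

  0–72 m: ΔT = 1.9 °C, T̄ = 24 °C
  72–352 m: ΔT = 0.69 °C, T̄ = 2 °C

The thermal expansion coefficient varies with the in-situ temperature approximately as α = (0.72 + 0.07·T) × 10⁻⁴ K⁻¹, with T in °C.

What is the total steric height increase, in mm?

Δh ≈ 49.4 mm

Layer 1: α = (0.72 + 0.07×24)×10⁻⁴ = 2.4×10⁻⁴ K⁻¹
Layer 2: α = (0.72 + 0.07×2)×10⁻⁴ = 0.86×10⁻⁴ K⁻¹
72 × 1.9 × 2.4×10⁻⁴ = 0.032832 m
280 × 0.86×10⁻⁴ × 0.69 = 0.0166152 m
Δh = 0.032832 + 0.0166152 = 0.0494472 m ≈ 49.4 mm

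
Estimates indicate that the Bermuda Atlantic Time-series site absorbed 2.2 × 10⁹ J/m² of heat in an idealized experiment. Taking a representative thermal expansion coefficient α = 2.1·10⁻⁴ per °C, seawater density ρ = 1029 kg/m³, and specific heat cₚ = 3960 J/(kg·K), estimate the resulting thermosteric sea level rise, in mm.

Δh = αQ/(ρcₚ) = 2.1×10⁻⁴ × 2.2×10⁹ / (1029 × 3960) ≈ 0.11338 m

110 mm of thermosteric rise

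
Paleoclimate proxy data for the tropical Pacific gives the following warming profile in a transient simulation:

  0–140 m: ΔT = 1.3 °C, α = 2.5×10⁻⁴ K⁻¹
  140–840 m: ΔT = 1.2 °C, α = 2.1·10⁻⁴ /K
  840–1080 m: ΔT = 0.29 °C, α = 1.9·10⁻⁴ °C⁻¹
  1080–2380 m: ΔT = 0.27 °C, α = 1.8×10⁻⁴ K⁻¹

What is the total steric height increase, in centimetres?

2.5×10⁻⁴ × 140 × 1.3 = 0.04550 m
700 × 1.2 × 2.1×10⁻⁴ = 0.17640 m
840–1080 m: 240 × 0.29 × 1.9×10⁻⁴ = 0.013224 m
Layer 4: 0.27 × 1300 × 1.8×10⁻⁴ = 0.06318 m
Δh = 0.04550 + 0.17640 + 0.013224 + 0.06318 = 0.298304 m ≈ 29.8 cm

29.8 cm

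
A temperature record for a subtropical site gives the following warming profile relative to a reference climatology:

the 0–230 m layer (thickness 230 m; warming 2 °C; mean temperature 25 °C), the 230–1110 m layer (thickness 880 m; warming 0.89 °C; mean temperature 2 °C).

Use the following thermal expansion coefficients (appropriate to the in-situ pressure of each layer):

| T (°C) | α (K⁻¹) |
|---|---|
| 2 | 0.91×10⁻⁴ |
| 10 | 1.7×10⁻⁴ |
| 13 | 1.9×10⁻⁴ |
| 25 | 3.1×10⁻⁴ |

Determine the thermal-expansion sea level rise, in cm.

Layer 1 at 25 °C → α = 3.1×10⁻⁴ K⁻¹
Layer 2 at 2 °C → α = 0.91×10⁻⁴ K⁻¹
Layer 1: 230 × 2 × 3.1×10⁻⁴ = 0.14260 m
Layer 2: 0.89 × 880 × 0.91×10⁻⁴ = 0.0712712 m
Δh = 0.14260 + 0.0712712 = 0.2138712 m

21.4 cm of thermosteric rise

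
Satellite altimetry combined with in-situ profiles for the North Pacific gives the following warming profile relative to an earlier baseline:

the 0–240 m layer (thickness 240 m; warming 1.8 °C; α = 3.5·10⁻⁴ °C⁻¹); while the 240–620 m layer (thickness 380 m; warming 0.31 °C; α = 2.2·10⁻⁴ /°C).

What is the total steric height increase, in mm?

Δh = 177 mm

3.5×10⁻⁴ × 1.8 × 240 = 0.15120 m
2.2×10⁻⁴ × 0.31 × 380 = 0.025916 m
Δh = 0.15120 + 0.025916 = 0.177116 m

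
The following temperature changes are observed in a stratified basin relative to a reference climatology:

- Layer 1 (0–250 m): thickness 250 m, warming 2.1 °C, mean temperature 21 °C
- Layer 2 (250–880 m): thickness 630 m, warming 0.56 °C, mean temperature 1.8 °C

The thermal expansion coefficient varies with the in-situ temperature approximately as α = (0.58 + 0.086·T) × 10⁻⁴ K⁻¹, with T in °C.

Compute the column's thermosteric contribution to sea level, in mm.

Layer 1: α = (0.58 + 0.086×21)×10⁻⁴ = 2.386×10⁻⁴ K⁻¹
Layer 2: α = (0.58 + 0.086×1.8)×10⁻⁴ = 0.7348×10⁻⁴ K⁻¹
250 × 2.1 × 2.386×10⁻⁴ = 0.125265 m
Layer 2: 0.7348×10⁻⁴ × 630 × 0.56 = 0.025923744 m
Δh = 0.125265 + 0.025923744 = 0.151188744 m ≈ 150 mm

about 150 mm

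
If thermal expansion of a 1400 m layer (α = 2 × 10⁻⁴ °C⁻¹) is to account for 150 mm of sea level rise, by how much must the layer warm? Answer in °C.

about 0.54 °C

ΔT = Δh/(αH) = 0.15 / (2×10⁻⁴ × 1400) ≈ 0.5357 °C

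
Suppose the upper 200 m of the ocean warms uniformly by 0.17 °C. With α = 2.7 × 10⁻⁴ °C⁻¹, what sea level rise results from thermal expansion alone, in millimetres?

Δh = αΔT·H = 2.7×10⁻⁴ × 0.17 × 200 = 0.00918 m

9.18 mm of thermosteric rise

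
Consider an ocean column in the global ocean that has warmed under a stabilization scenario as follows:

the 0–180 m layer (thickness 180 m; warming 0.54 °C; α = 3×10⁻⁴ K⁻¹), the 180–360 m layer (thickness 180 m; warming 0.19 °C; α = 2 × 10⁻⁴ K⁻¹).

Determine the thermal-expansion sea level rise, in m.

0.0360 m

0.54 × 3×10⁻⁴ × 180 = 0.02916 m
180 × 2×10⁻⁴ × 0.19 = 0.00684 m
Δh = 0.02916 + 0.00684 = 0.03600 m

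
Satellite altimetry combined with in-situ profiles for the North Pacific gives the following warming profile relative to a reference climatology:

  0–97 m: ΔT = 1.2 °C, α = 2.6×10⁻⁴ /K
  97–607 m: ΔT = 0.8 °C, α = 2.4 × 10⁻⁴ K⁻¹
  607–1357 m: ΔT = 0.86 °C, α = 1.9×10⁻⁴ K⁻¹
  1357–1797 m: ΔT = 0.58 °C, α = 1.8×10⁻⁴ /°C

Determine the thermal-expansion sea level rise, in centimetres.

29.7 cm

97 × 2.6×10⁻⁴ × 1.2 = 0.030264 m
Layer 2: 510 × 2.4×10⁻⁴ × 0.8 = 0.09792 m
607–1357 m: 0.86 × 750 × 1.9×10⁻⁴ = 0.12255 m
1357–1797 m: 0.58 × 1.8×10⁻⁴ × 440 = 0.045936 m
Δh = 0.030264 + 0.09792 + 0.12255 + 0.045936 = 0.29667 m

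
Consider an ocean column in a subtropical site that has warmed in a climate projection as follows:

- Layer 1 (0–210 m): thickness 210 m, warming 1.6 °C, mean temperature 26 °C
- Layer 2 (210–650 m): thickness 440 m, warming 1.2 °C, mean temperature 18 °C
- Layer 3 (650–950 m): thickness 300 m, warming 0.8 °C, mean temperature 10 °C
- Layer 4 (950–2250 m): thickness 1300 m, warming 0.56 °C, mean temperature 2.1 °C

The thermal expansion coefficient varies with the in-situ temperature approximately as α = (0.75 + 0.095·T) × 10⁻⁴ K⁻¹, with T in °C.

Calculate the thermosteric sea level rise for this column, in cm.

Layer 1: α = (0.75 + 0.095×26)×10⁻⁴ = 3.22×10⁻⁴ K⁻¹
Layer 2: α = (0.75 + 0.095×18)×10⁻⁴ = 2.46×10⁻⁴ K⁻¹
Layer 3: α = (0.75 + 0.095×10)×10⁻⁴ = 1.7×10⁻⁴ K⁻¹
Layer 4: α = (0.75 + 0.095×2.1)×10⁻⁴ = 0.9495×10⁻⁴ K⁻¹
Layer 1: 1.6 × 3.22×10⁻⁴ × 210 = 0.108192 m
Layer 2: 440 × 2.46×10⁻⁴ × 1.2 = 0.129888 m
650–950 m: 300 × 1.7×10⁻⁴ × 0.8 = 0.04080 m
0.56 × 1300 × 0.9495×10⁻⁴ = 0.0691236 m
Δh = 0.108192 + 0.129888 + 0.04080 + 0.0691236 = 0.3480036 m

35 cm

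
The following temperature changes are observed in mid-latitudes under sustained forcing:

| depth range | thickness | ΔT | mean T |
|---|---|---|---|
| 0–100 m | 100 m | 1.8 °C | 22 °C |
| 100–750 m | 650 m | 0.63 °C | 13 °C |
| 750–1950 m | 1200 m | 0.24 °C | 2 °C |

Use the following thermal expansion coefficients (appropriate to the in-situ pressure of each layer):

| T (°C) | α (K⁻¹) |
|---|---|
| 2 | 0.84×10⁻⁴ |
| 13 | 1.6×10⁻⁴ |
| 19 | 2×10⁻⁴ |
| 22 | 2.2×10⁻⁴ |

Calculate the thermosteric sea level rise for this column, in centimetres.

Δh ≈ 12.9 cm

Layer 1 at 22 °C → α = 2.2×10⁻⁴ K⁻¹
Layer 2 at 13 °C → α = 1.6×10⁻⁴ K⁻¹
Layer 3 at 2 °C → α = 0.84×10⁻⁴ K⁻¹
0–100 m: 2.2×10⁻⁴ × 100 × 1.8 = 0.03960 m
100–750 m: 650 × 1.6×10⁻⁴ × 0.63 = 0.06552 m
0.84×10⁻⁴ × 0.24 × 1200 = 0.024192 m
Δh = 0.03960 + 0.06552 + 0.024192 = 0.129312 m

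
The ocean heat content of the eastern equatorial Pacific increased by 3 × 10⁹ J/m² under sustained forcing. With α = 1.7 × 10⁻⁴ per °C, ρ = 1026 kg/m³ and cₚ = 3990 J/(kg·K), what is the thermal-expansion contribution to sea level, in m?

0.125 m of thermosteric rise

Δh = αQ/(ρcₚ) = 1.7×10⁻⁴ × 3×10⁹ / (1026 × 3990) ≈ 0.12458 m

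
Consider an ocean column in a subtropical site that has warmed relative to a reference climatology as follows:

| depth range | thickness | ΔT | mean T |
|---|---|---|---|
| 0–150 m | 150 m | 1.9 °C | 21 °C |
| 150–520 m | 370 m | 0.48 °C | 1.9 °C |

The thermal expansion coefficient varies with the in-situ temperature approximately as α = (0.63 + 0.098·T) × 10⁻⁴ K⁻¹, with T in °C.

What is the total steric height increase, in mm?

about 91 mm

Layer 1: α = (0.63 + 0.098×21)×10⁻⁴ = 2.688×10⁻⁴ K⁻¹
Layer 2: α = (0.63 + 0.098×1.9)×10⁻⁴ = 0.8162×10⁻⁴ K⁻¹
0–150 m: 2.688×10⁻⁴ × 1.9 × 150 = 0.076608 m
370 × 0.8162×10⁻⁴ × 0.48 = 0.014495712 m
Δh = 0.076608 + 0.014495712 = 0.091103712 m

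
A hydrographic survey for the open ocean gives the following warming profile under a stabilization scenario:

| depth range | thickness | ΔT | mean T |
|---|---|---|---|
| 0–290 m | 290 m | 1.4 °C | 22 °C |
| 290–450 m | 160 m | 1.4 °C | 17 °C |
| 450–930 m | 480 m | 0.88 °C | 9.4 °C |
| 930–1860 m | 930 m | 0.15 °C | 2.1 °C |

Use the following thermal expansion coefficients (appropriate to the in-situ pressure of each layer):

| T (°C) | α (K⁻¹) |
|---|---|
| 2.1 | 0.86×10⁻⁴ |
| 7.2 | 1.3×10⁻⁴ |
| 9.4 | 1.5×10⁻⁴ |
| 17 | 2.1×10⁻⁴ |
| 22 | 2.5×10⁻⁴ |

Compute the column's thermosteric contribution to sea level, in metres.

Layer 1 at 22 °C → α = 2.5×10⁻⁴ K⁻¹
Layer 2 at 17 °C → α = 2.1×10⁻⁴ K⁻¹
Layer 3 at 9.4 °C → α = 1.5×10⁻⁴ K⁻¹
Layer 4 at 2.1 °C → α = 0.86×10⁻⁴ K⁻¹
Layer 1: 290 × 1.4 × 2.5×10⁻⁴ = 0.10150 m
290–450 m: 2.1×10⁻⁴ × 160 × 1.4 = 0.04704 m
450–930 m: 480 × 0.88 × 1.5×10⁻⁴ = 0.06336 m
Layer 4: 930 × 0.86×10⁻⁴ × 0.15 = 0.011997 m
Δh = 0.10150 + 0.04704 + 0.06336 + 0.011997 = 0.223897 m

Δh ≈ 0.224 m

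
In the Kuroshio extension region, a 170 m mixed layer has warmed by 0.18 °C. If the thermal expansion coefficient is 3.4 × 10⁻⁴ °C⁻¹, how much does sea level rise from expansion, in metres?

Δh = αΔT·H = 3.4×10⁻⁴ × 0.18 × 170 = 0.010404 m

0.010 m of thermosteric rise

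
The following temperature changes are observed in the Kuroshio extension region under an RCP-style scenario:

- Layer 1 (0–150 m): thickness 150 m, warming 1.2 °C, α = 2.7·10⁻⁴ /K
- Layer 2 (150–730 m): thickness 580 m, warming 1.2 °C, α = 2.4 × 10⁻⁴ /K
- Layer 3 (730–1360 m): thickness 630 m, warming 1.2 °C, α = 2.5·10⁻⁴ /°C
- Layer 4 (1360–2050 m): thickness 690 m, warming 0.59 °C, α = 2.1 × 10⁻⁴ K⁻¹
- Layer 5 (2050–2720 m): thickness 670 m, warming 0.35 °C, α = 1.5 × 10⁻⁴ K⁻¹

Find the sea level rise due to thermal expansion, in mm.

Layer 1: 1.2 × 150 × 2.7×10⁻⁴ = 0.04860 m
580 × 2.4×10⁻⁴ × 1.2 = 0.16704 m
730–1360 m: 2.5×10⁻⁴ × 1.2 × 630 = 0.18900 m
Layer 4: 0.59 × 2.1×10⁻⁴ × 690 = 0.085491 m
670 × 0.35 × 1.5×10⁻⁴ = 0.035175 m
Δh = 0.04860 + 0.16704 + 0.18900 + 0.085491 + 0.035175 = 0.525306 m ≈ 530 mm

Δh ≈ 530 mm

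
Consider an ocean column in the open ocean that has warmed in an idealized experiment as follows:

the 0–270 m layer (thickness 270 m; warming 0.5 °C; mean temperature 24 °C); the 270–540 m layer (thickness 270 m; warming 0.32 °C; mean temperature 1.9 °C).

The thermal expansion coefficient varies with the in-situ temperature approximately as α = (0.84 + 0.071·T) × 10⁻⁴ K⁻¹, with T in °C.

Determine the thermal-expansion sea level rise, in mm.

43 mm of thermosteric rise

Layer 1: α = (0.84 + 0.071×24)×10⁻⁴ = 2.544×10⁻⁴ K⁻¹
Layer 2: α = (0.84 + 0.071×1.9)×10⁻⁴ = 0.9749×10⁻⁴ K⁻¹
0–270 m: 270 × 2.544×10⁻⁴ × 0.5 = 0.034344 m
Layer 2: 0.32 × 270 × 0.9749×10⁻⁴ = 0.008423136 m
Δh = 0.034344 + 0.008423136 = 0.042767136 m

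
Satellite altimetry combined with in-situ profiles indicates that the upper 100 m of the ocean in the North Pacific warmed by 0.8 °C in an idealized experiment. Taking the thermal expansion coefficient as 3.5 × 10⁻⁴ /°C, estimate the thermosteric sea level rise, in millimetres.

Δh = αΔT·H = 3.5×10⁻⁴ × 0.8 × 100 = 0.02800 m

Δh = 28 mm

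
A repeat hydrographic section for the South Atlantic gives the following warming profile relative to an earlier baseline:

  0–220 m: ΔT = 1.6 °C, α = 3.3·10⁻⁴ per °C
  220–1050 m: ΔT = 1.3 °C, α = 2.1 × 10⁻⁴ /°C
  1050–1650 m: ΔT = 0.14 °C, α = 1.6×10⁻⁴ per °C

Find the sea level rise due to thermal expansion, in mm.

3.3×10⁻⁴ × 220 × 1.6 = 0.11616 m
1.3 × 2.1×10⁻⁴ × 830 = 0.22659 m
1050–1650 m: 0.14 × 600 × 1.6×10⁻⁴ = 0.01344 m
Δh = 0.11616 + 0.22659 + 0.01344 = 0.35619 m ≈ 356 mm

Δh = 356 mm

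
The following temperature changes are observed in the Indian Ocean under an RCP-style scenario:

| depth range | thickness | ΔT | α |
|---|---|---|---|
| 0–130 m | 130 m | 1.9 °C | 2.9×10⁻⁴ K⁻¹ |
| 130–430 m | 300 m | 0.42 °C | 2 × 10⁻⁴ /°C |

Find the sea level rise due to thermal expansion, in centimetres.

Δh = 9.68 cm

Layer 1: 1.9 × 2.9×10⁻⁴ × 130 = 0.07163 m
130–430 m: 300 × 0.42 × 2×10⁻⁴ = 0.02520 m
Δh = 0.07163 + 0.02520 = 0.09683 m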